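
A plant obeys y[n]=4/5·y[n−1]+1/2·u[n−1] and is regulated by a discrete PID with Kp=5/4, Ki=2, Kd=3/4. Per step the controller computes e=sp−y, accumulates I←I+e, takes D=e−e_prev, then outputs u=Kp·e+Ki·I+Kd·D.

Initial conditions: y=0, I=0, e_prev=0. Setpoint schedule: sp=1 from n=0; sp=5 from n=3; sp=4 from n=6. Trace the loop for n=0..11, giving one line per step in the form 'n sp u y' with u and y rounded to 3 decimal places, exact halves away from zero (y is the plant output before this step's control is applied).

0 1 4.000 0.000
1 1 -2.750 2.000
2 1 3.850 0.225
3 5 12.549 2.105
4 5 -6.665 7.958
5 5 11.505 3.034
6 4 -12.839 8.180
7 4 15.632 0.124
8 4 -13.823 7.916
9 4 18.168 -0.579
10 4 -15.844 8.621
11 4 20.399 -1.025

(exact arithmetic carried between steps; '≈' marks a value shown rounded to 6 d.p. or computed from one; I and e_prev carry over from the previous line; the table rounds u and y to 3 d.p., halves away from zero)
n=0: y=0, sp=1, e=sp−y=1; I=1, D=e−e_prev=1; u=5/4·1+2·1+3/4·1=4; next y=4/5·0+1/2·4=2
n=1: y=2, sp=1, e=sp−y=-1; I=0, D=e−e_prev=-2; u=5/4·(-1)+2·0+3/4·(-2)=-2.75; next y=4/5·2+1/2·(-2.75)=0.225
n=2: y=0.225, sp=1, e=sp−y=0.775; I=0.775, D=e−e_prev=1.775; u=5/4·0.775+2·0.775+3/4·1.775=3.85; next y=4/5·0.225+1/2·3.85=2.105
n=3: y=2.105, sp=5, e=sp−y=2.895; I=3.67, D=e−e_prev=2.12; u=5/4·2.895+2·3.67+3/4·2.12=12.54875; next y=4/5·2.105+1/2·12.54875=7.958375
n=4: y=7.958375, sp=5, e=sp−y=-2.958375; I=0.711625, D=e−e_prev=-5.853375; u=5/4·(-2.958375)+2·0.711625+3/4·(-5.853375)=-6.66475; next y=4/5·7.958375+1/2·(-6.66475)=3.034325
n=5: y=3.034325, sp=5, e=sp−y=1.965675; I=2.6773, D=e−e_prev=4.92405; u=5/4·1.965675+2·2.6773+3/4·4.92405≈11.504731; next y=4/5·3.034325+1/2·11.504731≈8.179826
n=6: y≈8.179826, sp=4, e=sp−y≈-4.179826; I≈-1.502526, D=e−e_prev≈-6.145501; u=5/4·(-4.179826)+2·(-1.502526)+3/4·(-6.145501)≈-12.838959; next y=4/5·8.179826+1/2·(-12.838959)≈0.124381
n=7: y≈0.124381, sp=4, e=sp−y≈3.875619; I≈2.373093, D=e−e_prev≈8.055445; u=5/4·3.875619+2·2.373093+3/4·8.055445≈15.632293; next y=4/5·0.124381+1/2·15.632293≈7.915652
n=8: y≈7.915652, sp=4, e=sp−y≈-3.915652; I≈-1.542558, D=e−e_prev≈-7.791271; u=5/4·(-3.915652)+2·(-1.542558)+3/4·(-7.791271)≈-13.823134; next y=4/5·7.915652+1/2·(-13.823134)≈-0.579046
n=9: y≈-0.579046, sp=4, e=sp−y≈4.579046; I≈3.036487, D=e−e_prev≈8.494697; u=5/4·4.579046+2·3.036487+3/4·8.494697≈18.167805; next y=4/5·(-0.579046)+1/2·18.167805≈8.620666
n=10: y≈8.620666, sp=4, e=sp−y≈-4.620666; I≈-1.584179, D=e−e_prev≈-9.199712; u=5/4·(-4.620666)+2·(-1.584179)+3/4·(-9.199712)≈-15.843973; next y=4/5·8.620666+1/2·(-15.843973)≈-1.025454
n=11: y≈-1.025454, sp=4, e=sp−y≈5.025454; I≈3.441275, D=e−e_prev≈9.646120; u=5/4·5.025454+2·3.441275+3/4·9.646120≈20.398958; next y=4/5·(-1.025454)+1/2·20.398958≈9.379116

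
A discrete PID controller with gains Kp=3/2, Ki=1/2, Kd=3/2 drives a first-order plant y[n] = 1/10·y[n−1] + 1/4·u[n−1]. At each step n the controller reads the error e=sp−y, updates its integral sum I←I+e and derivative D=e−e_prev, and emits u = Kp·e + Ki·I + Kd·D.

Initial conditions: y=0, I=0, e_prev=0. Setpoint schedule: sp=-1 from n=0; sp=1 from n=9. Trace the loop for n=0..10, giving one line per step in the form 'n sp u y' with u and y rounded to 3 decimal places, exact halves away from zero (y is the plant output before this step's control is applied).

(exact arithmetic carried between steps; '≈' marks a value shown rounded to 6 d.p. or computed from one; I and e_prev carry over from the previous line; the table rounds u and y to 3 d.p., halves away from zero)
n=0: y=0, sp=-1, e=sp−y=-1; I=-1, D=e−e_prev=-1; u=3/2·(-1)+1/2·(-1)+3/2·(-1)=-3.5; next y=1/10·0+1/4·(-3.5)=-0.875
n=1: y=-0.875, sp=-1, e=sp−y=-0.125; I=-1.125, D=e−e_prev=0.875; u=3/2·(-0.125)+1/2·(-1.125)+3/2·0.875=0.5625; next y=1/10·(-0.875)+1/4·0.5625=0.053125
n=2: y=0.053125, sp=-1, e=sp−y=-1.053125; I=-2.178125, D=e−e_prev=-0.928125; u=3/2·(-1.053125)+1/2·(-2.178125)+3/2·(-0.928125)≈-4.060938; next y=1/10·0.053125+1/4·(-4.060938)≈-1.009922
n=3: y≈-1.009922, sp=-1, e=sp−y≈0.009922; I≈-2.168203, D=e−e_prev≈1.063047; u=3/2·0.009922+1/2·(-2.168203)+3/2·1.063047≈0.525352; next y=1/10·(-1.009922)+1/4·0.525352≈0.030346
n=4: y≈0.030346, sp=-1, e=sp−y≈-1.030346; I≈-3.198549, D=e−e_prev≈-1.040268; u=3/2·(-1.030346)+1/2·(-3.198549)+3/2·(-1.040268)≈-4.705194; next y=1/10·0.030346+1/4·(-4.705194)≈-1.173264
n=5: y≈-1.173264, sp=-1, e=sp−y≈0.173264; I≈-3.025285, D=e−e_prev≈1.203610; u=3/2·0.173264+1/2·(-3.025285)+3/2·1.203610≈0.552668; next y=1/10·(-1.173264)+1/4·0.552668≈0.020841
n=6: y≈0.020841, sp=-1, e=sp−y≈-1.020841; I≈-4.046125, D=e−e_prev≈-1.194105; u=3/2·(-1.020841)+1/2·(-4.046125)+3/2·(-1.194105)≈-5.345481; next y=1/10·0.020841+1/4·(-5.345481)≈-1.334286
n=7: y≈-1.334286, sp=-1, e=sp−y≈0.334286; I≈-3.711839, D=e−e_prev≈1.355127; u=3/2·0.334286+1/2·(-3.711839)+3/2·1.355127≈0.678200; next y=1/10·(-1.334286)+1/4·0.678200≈0.036121
n=8: y≈0.036121, sp=-1, e=sp−y≈-1.036121; I≈-4.747961, D=e−e_prev≈-1.370407; u=3/2·(-1.036121)+1/2·(-4.747961)+3/2·(-1.370407)≈-5.983773; next y=1/10·0.036121+1/4·(-5.983773)≈-1.492331
n=9: y≈-1.492331, sp=1, e=sp−y≈2.492331; I≈-2.255629, D=e−e_prev≈3.528453; u=3/2·2.492331+1/2·(-2.255629)+3/2·3.528453≈7.903361; next y=1/10·(-1.492331)+1/4·7.903361≈1.826607
n=10: y≈1.826607, sp=1, e=sp−y≈-0.826607; I≈-3.082237, D=e−e_prev≈-3.318938; u=3/2·(-0.826607)+1/2·(-3.082237)+3/2·(-3.318938)≈-7.759436; next y=1/10·1.826607+1/4·(-7.759436)≈-1.757198

0 -1 -3.500 0.000
1 -1 0.563 -0.875
2 -1 -4.061 0.053
3 -1 0.525 -1.010
4 -1 -4.705 0.030
5 -1 0.553 -1.173
6 -1 -5.345 0.021
7 -1 0.678 -1.334
8 -1 -5.984 0.036
9 1 7.903 -1.492
10 1 -7.759 1.827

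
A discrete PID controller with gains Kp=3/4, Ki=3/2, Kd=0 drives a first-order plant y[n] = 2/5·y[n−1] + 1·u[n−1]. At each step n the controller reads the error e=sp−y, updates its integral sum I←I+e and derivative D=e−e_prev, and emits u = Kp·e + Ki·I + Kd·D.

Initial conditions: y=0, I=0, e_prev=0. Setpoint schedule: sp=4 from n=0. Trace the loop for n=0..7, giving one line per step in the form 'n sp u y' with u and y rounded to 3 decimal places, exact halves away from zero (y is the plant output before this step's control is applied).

0 4 9.000 0.000
1 4 -5.250 9.000
2 4 11.213 -1.650
3 4 -7.768 10.553
4 4 14.127 -3.547
5 4 -11.127 12.708
6 4 18.003 -6.044
7 4 -15.597 15.585

(exact arithmetic carried between steps; '≈' marks a value shown rounded to 6 d.p. or computed from one; I and e_prev carry over from the previous line; the table rounds u and y to 3 d.p., halves away from zero)
n=0: y=0, sp=4, e=sp−y=4; I=4, D=e−e_prev=4; u=3/4·4+3/2·4+0·4=9; next y=2/5·0+1·9=9
n=1: y=9, sp=4, e=sp−y=-5; I=-1, D=e−e_prev=-9; u=3/4·(-5)+3/2·(-1)+0·(-9)=-5.25; next y=2/5·9+1·(-5.25)=-1.65
n=2: y=-1.65, sp=4, e=sp−y=5.65; I=4.65, D=e−e_prev=10.65; u=3/4·5.65+3/2·4.65+0·10.65=11.2125; next y=2/5·(-1.65)+1·11.2125=10.5525
n=3: y=10.5525, sp=4, e=sp−y=-6.5525; I=-1.9025, D=e−e_prev=-12.2025; u=3/4·(-6.5525)+3/2·(-1.9025)+0·(-12.2025)=-7.768125; next y=2/5·10.5525+1·(-7.768125)=-3.547125
n=4: y=-3.547125, sp=4, e=sp−y=7.547125; I=5.644625, D=e−e_prev=14.099625; u=3/4·7.547125+3/2·5.644625+0·14.099625≈14.127281; next y=2/5·(-3.547125)+1·14.127281≈12.708431
n=5: y≈12.708431, sp=4, e=sp−y≈-8.708431; I≈-3.063806, D=e−e_prev≈-16.255556; u=3/4·(-8.708431)+3/2·(-3.063806)+0·(-16.255556)≈-11.127033; next y=2/5·12.708431+1·(-11.127033)≈-6.043660
n=6: y≈-6.043660, sp=4, e=sp−y≈10.043660; I≈6.979854, D=e−e_prev≈18.752092; u=3/4·10.043660+3/2·6.979854+0·18.752092≈18.002526; next y=2/5·(-6.043660)+1·18.002526≈15.585062
n=7: y≈15.585062, sp=4, e=sp−y≈-11.585062; I≈-4.605208, D=e−e_prev≈-21.628723; u=3/4·(-11.585062)+3/2·(-4.605208)+0·(-21.628723)≈-15.596609; next y=2/5·15.585062+1·(-15.596609)≈-9.362584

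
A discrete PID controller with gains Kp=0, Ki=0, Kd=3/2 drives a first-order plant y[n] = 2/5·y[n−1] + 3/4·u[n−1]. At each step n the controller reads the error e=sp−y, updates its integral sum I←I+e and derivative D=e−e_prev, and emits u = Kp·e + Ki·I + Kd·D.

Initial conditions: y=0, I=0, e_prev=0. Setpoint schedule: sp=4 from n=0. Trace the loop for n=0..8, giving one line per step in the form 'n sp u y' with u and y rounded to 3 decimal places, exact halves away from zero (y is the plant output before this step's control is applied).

0 4 6.000 0.000
1 4 -6.750 4.500
2 4 11.644 -3.263
3 4 -16.035 7.428
4 4 24.725 -9.055
5 4 -35.965 14.922
6 4 53.891 -21.006
7 4 -79.532 32.016
8 4 118.287 -46.843

(exact arithmetic carried between steps; '≈' marks a value shown rounded to 6 d.p. or computed from one; I and e_prev carry over from the previous line; the table rounds u and y to 3 d.p., halves away from zero)
n=0: y=0, sp=4, e=sp−y=4; I=4, D=e−e_prev=4; u=0·4+0·4+3/2·4=6; next y=2/5·0+3/4·6=4.5
n=1: y=4.5, sp=4, e=sp−y=-0.5; I=3.5, D=e−e_prev=-4.5; u=0·(-0.5)+0·3.5+3/2·(-4.5)=-6.75; next y=2/5·4.5+3/4·(-6.75)=-3.2625
n=2: y=-3.2625, sp=4, e=sp−y=7.2625; I=10.7625, D=e−e_prev=7.7625; u=0·7.2625+0·10.7625+3/2·7.7625=11.64375; next y=2/5·(-3.2625)+3/4·11.64375≈7.427813
n=3: y≈7.427813, sp=4, e=sp−y≈-3.427813; I≈7.334688, D=e−e_prev≈-10.690313; u=0·(-3.427813)+0·7.334688+3/2·(-10.690313)≈-16.035469; next y=2/5·7.427813+3/4·(-16.035469)≈-9.055477
n=4: y≈-9.055477, sp=4, e=sp−y≈13.055477; I≈20.390164, D=e−e_prev≈16.483289; u=0·13.055477+0·20.390164+3/2·16.483289≈24.724934; next y=2/5·(-9.055477)+3/4·24.724934≈14.921510
n=5: y≈14.921510, sp=4, e=sp−y≈-10.921510; I≈9.468654, D=e−e_prev≈-23.976986; u=0·(-10.921510)+0·9.468654+3/2·(-23.976986)≈-35.965479; next y=2/5·14.921510+3/4·(-35.965479)≈-21.005506
n=6: y≈-21.005506, sp=4, e=sp−y≈25.005506; I≈34.474160, D=e−e_prev≈35.927015; u=0·25.005506+0·34.474160+3/2·35.927015≈53.890523; next y=2/5·(-21.005506)+3/4·53.890523≈32.015690
n=7: y≈32.015690, sp=4, e=sp−y≈-28.015690; I≈6.458470, D=e−e_prev≈-53.021195; u=0·(-28.015690)+0·6.458470+3/2·(-53.021195)≈-79.531793; next y=2/5·32.015690+3/4·(-79.531793)≈-46.842569
n=8: y≈-46.842569, sp=4, e=sp−y≈50.842569; I≈57.301039, D=e−e_prev≈78.858259; u=0·50.842569+0·57.301039+3/2·78.858259≈118.287388; next y=2/5·(-46.842569)+3/4·118.287388≈69.978513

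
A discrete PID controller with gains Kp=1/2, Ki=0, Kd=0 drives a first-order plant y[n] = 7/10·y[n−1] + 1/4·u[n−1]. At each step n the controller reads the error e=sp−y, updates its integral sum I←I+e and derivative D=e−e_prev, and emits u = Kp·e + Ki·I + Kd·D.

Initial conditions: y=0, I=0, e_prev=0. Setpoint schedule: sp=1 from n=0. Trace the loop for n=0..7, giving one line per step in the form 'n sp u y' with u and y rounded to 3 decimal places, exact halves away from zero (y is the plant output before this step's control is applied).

0 1 0.500 0.000
1 1 0.438 0.125
2 1 0.402 0.197
3 1 0.381 0.238
4 1 0.369 0.262
5 1 0.362 0.276
6 1 0.358 0.283
7 1 0.356 0.288

(exact arithmetic carried between steps; '≈' marks a value shown rounded to 6 d.p. or computed from one; I and e_prev carry over from the previous line; the table rounds u and y to 3 d.p., halves away from zero)
n=0: y=0, sp=1, e=sp−y=1; I=1, D=e−e_prev=1; u=1/2·1+0·1+0·1=0.5; next y=7/10·0+1/4·0.5=0.125
n=1: y=0.125, sp=1, e=sp−y=0.875; I=1.875, D=e−e_prev=-0.125; u=1/2·0.875+0·1.875+0·(-0.125)=0.4375; next y=7/10·0.125+1/4·0.4375=0.196875
n=2: y=0.196875, sp=1, e=sp−y=0.803125; I=2.678125, D=e−e_prev=-0.071875; u=1/2·0.803125+0·2.678125+0·(-0.071875)≈0.401563; next y=7/10·0.196875+1/4·0.401563≈0.238203
n=3: y≈0.238203, sp=1, e=sp−y≈0.761797; I≈3.439922, D=e−e_prev≈-0.041328; u=1/2·0.761797+0·3.439922+0·(-0.041328)≈0.380898; next y=7/10·0.238203+1/4·0.380898≈0.261967
n=4: y≈0.261967, sp=1, e=sp−y≈0.738033; I≈4.177955, D=e−e_prev≈-0.023764; u=1/2·0.738033+0·4.177955+0·(-0.023764)≈0.369017; next y=7/10·0.261967+1/4·0.369017≈0.275631
n=5: y≈0.275631, sp=1, e=sp−y≈0.724369; I≈4.902324, D=e−e_prev≈-0.013664; u=1/2·0.724369+0·4.902324+0·(-0.013664)≈0.362185; next y=7/10·0.275631+1/4·0.362185≈0.283488
n=6: y≈0.283488, sp=1, e=sp−y≈0.716512; I≈5.618836, D=e−e_prev≈-0.007857; u=1/2·0.716512+0·5.618836+0·(-0.007857)≈0.358256; next y=7/10·0.283488+1/4·0.358256≈0.288005
n=7: y≈0.288005, sp=1, e=sp−y≈0.711995; I≈6.330831, D=e−e_prev≈-0.004518; u=1/2·0.711995+0·6.330831+0·(-0.004518)≈0.355997; next y=7/10·0.288005+1/4·0.355997≈0.290603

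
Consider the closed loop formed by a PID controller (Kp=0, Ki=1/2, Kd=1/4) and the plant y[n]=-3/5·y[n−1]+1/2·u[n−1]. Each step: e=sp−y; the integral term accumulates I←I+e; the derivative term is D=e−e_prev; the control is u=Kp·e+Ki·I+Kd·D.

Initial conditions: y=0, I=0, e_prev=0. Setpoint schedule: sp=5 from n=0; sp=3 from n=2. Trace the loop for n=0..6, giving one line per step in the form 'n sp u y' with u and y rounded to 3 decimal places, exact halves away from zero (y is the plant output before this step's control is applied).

0 5 3.750 0.000
1 5 3.594 1.875
2 3 5.027 0.672
3 3 5.312 2.111
4 3 6.657 1.389
5 3 6.453 2.495
6 3 7.556 1.730

(exact arithmetic carried between steps; '≈' marks a value shown rounded to 6 d.p. or computed from one; I and e_prev carry over from the previous line; the table rounds u and y to 3 d.p., halves away from zero)
n=0: y=0, sp=5, e=sp−y=5; I=5, D=e−e_prev=5; u=0·5+1/2·5+1/4·5=3.75; next y=-3/5·0+1/2·3.75=1.875
n=1: y=1.875, sp=5, e=sp−y=3.125; I=8.125, D=e−e_prev=-1.875; u=0·3.125+1/2·8.125+1/4·(-1.875)=3.59375; next y=-3/5·1.875+1/2·3.59375=0.671875
n=2: y=0.671875, sp=3, e=sp−y=2.328125; I=10.453125, D=e−e_prev=-0.796875; u=0·2.328125+1/2·10.453125+1/4·(-0.796875)≈5.027344; next y=-3/5·0.671875+1/2·5.027344≈2.110547
n=3: y≈2.110547, sp=3, e=sp−y≈0.889453; I≈11.342578, D=e−e_prev≈-1.438672; u=0·0.889453+1/2·11.342578+1/4·(-1.438672)≈5.311621; next y=-3/5·2.110547+1/2·5.311621≈1.389482
n=4: y≈1.389482, sp=3, e=sp−y≈1.610518; I≈12.953096, D=e−e_prev≈0.721064; u=0·1.610518+1/2·12.953096+1/4·0.721064≈6.656814; next y=-3/5·1.389482+1/2·6.656814≈2.494718
n=5: y≈2.494718, sp=3, e=sp−y≈0.505282; I≈13.458378, D=e−e_prev≈-1.105235; u=0·0.505282+1/2·13.458378+1/4·(-1.105235)≈6.452880; next y=-3/5·2.494718+1/2·6.452880≈1.729610
n=6: y≈1.729610, sp=3, e=sp−y≈1.270390; I≈14.728769, D=e−e_prev≈0.765108; u=0·1.270390+1/2·14.728769+1/4·0.765108≈7.555661; next y=-3/5·1.729610+1/2·7.555661≈2.740065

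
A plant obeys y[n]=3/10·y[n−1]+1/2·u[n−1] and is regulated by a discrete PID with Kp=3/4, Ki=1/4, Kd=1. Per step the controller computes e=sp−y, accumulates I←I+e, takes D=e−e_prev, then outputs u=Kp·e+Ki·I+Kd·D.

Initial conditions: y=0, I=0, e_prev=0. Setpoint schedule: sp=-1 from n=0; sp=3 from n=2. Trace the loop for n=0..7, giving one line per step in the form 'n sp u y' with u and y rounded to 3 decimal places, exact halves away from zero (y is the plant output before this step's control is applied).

0 -1 -2.000 0.000
1 -1 0.750 -1.000
2 3 5.600 0.075
3 3 -2.089 2.823
4 3 6.743 -0.198
5 3 -2.497 3.312
6 3 8.069 -0.255
7 3 -3.111 3.958

(exact arithmetic carried between steps; '≈' marks a value shown rounded to 6 d.p. or computed from one; I and e_prev carry over from the previous line; the table rounds u and y to 3 d.p., halves away from zero)
n=0: y=0, sp=-1, e=sp−y=-1; I=-1, D=e−e_prev=-1; u=3/4·(-1)+1/4·(-1)+1·(-1)=-2; next y=3/10·0+1/2·(-2)=-1
n=1: y=-1, sp=-1, e=sp−y=0; I=-1, D=e−e_prev=1; u=3/4·0+1/4·(-1)+1·1=0.75; next y=3/10·(-1)+1/2·0.75=0.075
n=2: y=0.075, sp=3, e=sp−y=2.925; I=1.925, D=e−e_prev=2.925; u=3/4·2.925+1/4·1.925+1·2.925=5.6; next y=3/10·0.075+1/2·5.6=2.8225
n=3: y=2.8225, sp=3, e=sp−y=0.1775; I=2.1025, D=e−e_prev=-2.7475; u=3/4·0.1775+1/4·2.1025+1·(-2.7475)=-2.08875; next y=3/10·2.8225+1/2·(-2.08875)=-0.197625
n=4: y=-0.197625, sp=3, e=sp−y=3.197625; I=5.300125, D=e−e_prev=3.020125; u=3/4·3.197625+1/4·5.300125+1·3.020125=6.743375; next y=3/10·(-0.197625)+1/2·6.743375=3.3124
n=5: y=3.3124, sp=3, e=sp−y=-0.3124; I=4.987725, D=e−e_prev=-3.510025; u=3/4·(-0.3124)+1/4·4.987725+1·(-3.510025)≈-2.497394; next y=3/10·3.3124+1/2·(-2.497394)≈-0.254977
n=6: y≈-0.254977, sp=3, e=sp−y≈3.254977; I≈8.242702, D=e−e_prev≈3.567377; u=3/4·3.254977+1/4·8.242702+1·3.567377≈8.069285; next y=3/10·(-0.254977)+1/2·8.069285≈3.958149
n=7: y≈3.958149, sp=3, e=sp−y≈-0.958149; I≈7.284552, D=e−e_prev≈-4.213126; u=3/4·(-0.958149)+1/4·7.284552+1·(-4.213126)≈-3.110600; next y=3/10·3.958149+1/2·(-3.110600)≈-0.367855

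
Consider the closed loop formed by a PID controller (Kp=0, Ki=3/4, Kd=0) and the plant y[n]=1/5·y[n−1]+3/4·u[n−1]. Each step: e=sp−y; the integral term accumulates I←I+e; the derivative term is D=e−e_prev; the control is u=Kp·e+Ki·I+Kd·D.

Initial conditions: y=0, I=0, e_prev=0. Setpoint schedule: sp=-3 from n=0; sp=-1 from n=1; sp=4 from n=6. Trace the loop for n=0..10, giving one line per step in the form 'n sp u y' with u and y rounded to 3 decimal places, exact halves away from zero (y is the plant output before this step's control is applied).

0 -3 -2.250 0.000
1 -1 -1.734 -1.688
2 -1 -1.256 -1.638
3 -1 -1.054 -1.269
4 -1 -1.021 -1.044
5 -1 -1.040 -0.974
6 4 2.691 -0.975
7 4 4.324 1.823
8 4 4.618 3.607
9 4 4.479 4.185
10 4 4.332 4.196

(exact arithmetic carried between steps; '≈' marks a value shown rounded to 6 d.p. or computed from one; I and e_prev carry over from the previous line; the table rounds u and y to 3 d.p., halves away from zero)
n=0: y=0, sp=-3, e=sp−y=-3; I=-3, D=e−e_prev=-3; u=0·(-3)+3/4·(-3)+0·(-3)=-2.25; next y=1/5·0+3/4·(-2.25)=-1.6875
n=1: y=-1.6875, sp=-1, e=sp−y=0.6875; I=-2.3125, D=e−e_prev=3.6875; u=0·0.6875+3/4·(-2.3125)+0·3.6875=-1.734375; next y=1/5·(-1.6875)+3/4·(-1.734375)≈-1.638281
n=2: y≈-1.638281, sp=-1, e=sp−y≈0.638281; I≈-1.674219, D=e−e_prev≈-0.049219; u=0·0.638281+3/4·(-1.674219)+0·(-0.049219)≈-1.255664; next y=1/5·(-1.638281)+3/4·(-1.255664)≈-1.269404
n=3: y≈-1.269404, sp=-1, e=sp−y≈0.269404; I≈-1.404814, D=e−e_prev≈-0.368877; u=0·0.269404+3/4·(-1.404814)+0·(-0.368877)≈-1.053611; next y=1/5·(-1.269404)+3/4·(-1.053611)≈-1.044089
n=4: y≈-1.044089, sp=-1, e=sp−y≈0.044089; I≈-1.360725, D=e−e_prev≈-0.225315; u=0·0.044089+3/4·(-1.360725)+0·(-0.225315)≈-1.020544; next y=1/5·(-1.044089)+3/4·(-1.020544)≈-0.974226
n=5: y≈-0.974226, sp=-1, e=sp−y≈-0.025774; I≈-1.386500, D=e−e_prev≈-0.069863; u=0·(-0.025774)+3/4·(-1.386500)+0·(-0.069863)≈-1.039875; next y=1/5·(-0.974226)+3/4·(-1.039875)≈-0.974751
n=6: y≈-0.974751, sp=4, e=sp−y≈4.974751; I≈3.588252, D=e−e_prev≈5.000525; u=0·4.974751+3/4·3.588252+0·5.000525≈2.691189; next y=1/5·(-0.974751)+3/4·2.691189≈1.823441
n=7: y≈1.823441, sp=4, e=sp−y≈2.176559; I≈5.764810, D=e−e_prev≈-2.798192; u=0·2.176559+3/4·5.764810+0·(-2.798192)≈4.323608; next y=1/5·1.823441+3/4·4.323608≈3.607394
n=8: y≈3.607394, sp=4, e=sp−y≈0.392606; I≈6.157416, D=e−e_prev≈-1.783953; u=0·0.392606+3/4·6.157416+0·(-1.783953)≈4.618062; next y=1/5·3.607394+3/4·4.618062≈4.185025
n=9: y≈4.185025, sp=4, e=sp−y≈-0.185025; I≈5.972391, D=e−e_prev≈-0.577631; u=0·(-0.185025)+3/4·5.972391+0·(-0.577631)≈4.479293; next y=1/5·4.185025+3/4·4.479293≈4.196475
n=10: y≈4.196475, sp=4, e=sp−y≈-0.196475; I≈5.775916, D=e−e_prev≈-0.011449; u=0·(-0.196475)+3/4·5.775916+0·(-0.011449)≈4.331937; next y=1/5·4.196475+3/4·4.331937≈4.088248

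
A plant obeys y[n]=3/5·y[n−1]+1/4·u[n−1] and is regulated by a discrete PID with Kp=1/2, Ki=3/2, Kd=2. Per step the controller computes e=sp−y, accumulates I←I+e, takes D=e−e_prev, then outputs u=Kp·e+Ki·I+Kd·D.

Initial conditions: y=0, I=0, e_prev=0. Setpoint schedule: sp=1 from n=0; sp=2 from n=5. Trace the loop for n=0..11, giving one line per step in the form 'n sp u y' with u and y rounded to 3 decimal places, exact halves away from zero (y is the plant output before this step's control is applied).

0 1 4.000 0.000
1 1 -0.500 1.000
2 1 3.600 0.475
3 1 0.498 1.185
4 1 3.039 0.835
5 2 4.884 1.261
6 2 1.977 1.978
7 2 4.631 1.681
8 2 2.575 2.166
9 2 4.188 1.943
10 2 2.749 2.213
11 2 3.760 2.015

(exact arithmetic carried between steps; '≈' marks a value shown rounded to 6 d.p. or computed from one; I and e_prev carry over from the previous line; the table rounds u and y to 3 d.p., halves away from zero)
n=0: y=0, sp=1, e=sp−y=1; I=1, D=e−e_prev=1; u=1/2·1+3/2·1+2·1=4; next y=3/5·0+1/4·4=1
n=1: y=1, sp=1, e=sp−y=0; I=1, D=e−e_prev=-1; u=1/2·0+3/2·1+2·(-1)=-0.5; next y=3/5·1+1/4·(-0.5)=0.475
n=2: y=0.475, sp=1, e=sp−y=0.525; I=1.525, D=e−e_prev=0.525; u=1/2·0.525+3/2·1.525+2·0.525=3.6; next y=3/5·0.475+1/4·3.6=1.185
n=3: y=1.185, sp=1, e=sp−y=-0.185; I=1.34, D=e−e_prev=-0.71; u=1/2·(-0.185)+3/2·1.34+2·(-0.71)=0.4975; next y=3/5·1.185+1/4·0.4975=0.835375
n=4: y=0.835375, sp=1, e=sp−y=0.164625; I=1.504625, D=e−e_prev=0.349625; u=1/2·0.164625+3/2·1.504625+2·0.349625=3.0385; next y=3/5·0.835375+1/4·3.0385=1.26085
n=5: y=1.26085, sp=2, e=sp−y=0.73915; I=2.243775, D=e−e_prev=0.574525; u=1/2·0.73915+3/2·2.243775+2·0.574525≈4.884288; next y=3/5·1.26085+1/4·4.884288≈1.977582
n=6: y≈1.977582, sp=2, e=sp−y≈0.022418; I≈2.266193, D=e−e_prev≈-0.716732; u=1/2·0.022418+3/2·2.266193+2·(-0.716732)≈1.977035; next y=3/5·1.977582+1/4·1.977035≈1.680808
n=7: y≈1.680808, sp=2, e=sp−y≈0.319192; I≈2.585385, D=e−e_prev≈0.296774; u=1/2·0.319192+3/2·2.585385+2·0.296774≈4.631222; next y=3/5·1.680808+1/4·4.631222≈2.166290
n=8: y≈2.166290, sp=2, e=sp−y≈-0.166290; I≈2.419095, D=e−e_prev≈-0.485482; u=1/2·(-0.166290)+3/2·2.419095+2·(-0.485482)≈2.574533; next y=3/5·2.166290+1/4·2.574533≈1.943407
n=9: y≈1.943407, sp=2, e=sp−y≈0.056593; I≈2.475688, D=e−e_prev≈0.222883; u=1/2·0.056593+3/2·2.475688+2·0.222883≈4.187594; next y=3/5·1.943407+1/4·4.187594≈2.212943
n=10: y≈2.212943, sp=2, e=sp−y≈-0.212943; I≈2.262745, D=e−e_prev≈-0.269535; u=1/2·(-0.212943)+3/2·2.262745+2·(-0.269535)≈2.748575; next y=3/5·2.212943+1/4·2.748575≈2.014909
n=11: y≈2.014909, sp=2, e=sp−y≈-0.014909; I≈2.247835, D=e−e_prev≈0.198033; u=1/2·(-0.014909)+3/2·2.247835+2·0.198033≈3.760365; next y=3/5·2.014909+1/4·3.760365≈2.149037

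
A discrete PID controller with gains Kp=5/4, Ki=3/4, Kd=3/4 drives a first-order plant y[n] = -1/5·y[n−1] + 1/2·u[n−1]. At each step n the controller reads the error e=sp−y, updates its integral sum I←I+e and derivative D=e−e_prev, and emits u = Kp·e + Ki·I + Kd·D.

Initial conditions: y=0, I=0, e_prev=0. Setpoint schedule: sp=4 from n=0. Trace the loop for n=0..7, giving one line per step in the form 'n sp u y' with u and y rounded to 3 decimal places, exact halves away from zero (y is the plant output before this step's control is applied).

0 4 11.000 0.000
1 4 -4.125 5.500
2 4 22.697 -3.163
3 4 -20.073 11.981
4 4 52.436 -12.432
5 4 -66.676 28.705
6 4 132.053 -39.079
7 4 -197.010 73.842

(exact arithmetic carried between steps; '≈' marks a value shown rounded to 6 d.p. or computed from one; I and e_prev carry over from the previous line; the table rounds u and y to 3 d.p., halves away from zero)
n=0: y=0, sp=4, e=sp−y=4; I=4, D=e−e_prev=4; u=5/4·4+3/4·4+3/4·4=11; next y=-1/5·0+1/2·11=5.5
n=1: y=5.5, sp=4, e=sp−y=-1.5; I=2.5, D=e−e_prev=-5.5; u=5/4·(-1.5)+3/4·2.5+3/4·(-5.5)=-4.125; next y=-1/5·5.5+1/2·(-4.125)=-3.1625
n=2: y=-3.1625, sp=4, e=sp−y=7.1625; I=9.6625, D=e−e_prev=8.6625; u=5/4·7.1625+3/4·9.6625+3/4·8.6625=22.696875; next y=-1/5·(-3.1625)+1/2·22.696875≈11.980938
n=3: y≈11.980938, sp=4, e=sp−y≈-7.980938; I≈1.681563, D=e−e_prev≈-15.143438; u=5/4·(-7.980938)+3/4·1.681563+3/4·(-15.143438)≈-20.072578; next y=-1/5·11.980938+1/2·(-20.072578)≈-12.432477
n=4: y≈-12.432477, sp=4, e=sp−y≈16.432477; I≈18.114039, D=e−e_prev≈24.413414; u=5/4·16.432477+3/4·18.114039+3/4·24.413414≈52.436186; next y=-1/5·(-12.432477)+1/2·52.436186≈28.704588
n=5: y≈28.704588, sp=4, e=sp−y≈-24.704588; I≈-6.590549, D=e−e_prev≈-41.137065; u=5/4·(-24.704588)+3/4·(-6.590549)+3/4·(-41.137065)≈-66.676445; next y=-1/5·28.704588+1/2·(-66.676445)≈-39.079140
n=6: y≈-39.079140, sp=4, e=sp−y≈43.079140; I≈36.488591, D=e−e_prev≈67.783728; u=5/4·43.079140+3/4·36.488591+3/4·67.783728≈132.053165; next y=-1/5·(-39.079140)+1/2·132.053165≈73.842411
n=7: y≈73.842411, sp=4, e=sp−y≈-69.842411; I≈-33.353819, D=e−e_prev≈-112.921551; u=5/4·(-69.842411)+3/4·(-33.353819)+3/4·(-112.921551)≈-197.009541; next y=-1/5·73.842411+1/2·(-197.009541)≈-113.273253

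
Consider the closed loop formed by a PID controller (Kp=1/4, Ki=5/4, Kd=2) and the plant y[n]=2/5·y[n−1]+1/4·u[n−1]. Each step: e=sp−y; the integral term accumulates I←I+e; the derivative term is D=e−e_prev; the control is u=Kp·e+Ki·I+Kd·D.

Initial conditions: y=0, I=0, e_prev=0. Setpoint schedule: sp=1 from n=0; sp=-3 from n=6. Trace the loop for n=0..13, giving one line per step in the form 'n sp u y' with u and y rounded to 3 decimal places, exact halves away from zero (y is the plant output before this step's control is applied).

0 1 3.500 0.000
1 1 -0.313 0.875
2 1 3.705 0.272
3 1 0.738 1.035
4 1 3.748 0.598
5 1 1.354 1.176
6 -3 -10.425 0.809
7 -3 2.900 -2.283
8 -3 -11.511 -0.188
9 -3 -1.160 -2.953
10 -3 -11.935 -1.471
11 -3 -3.528 -3.572
12 -3 -11.430 -2.311
13 -3 -4.621 -3.782

(exact arithmetic carried between steps; '≈' marks a value shown rounded to 6 d.p. or computed from one; I and e_prev carry over from the previous line; the table rounds u and y to 3 d.p., halves away from zero)
n=0: y=0, sp=1, e=sp−y=1; I=1, D=e−e_prev=1; u=1/4·1+5/4·1+2·1=3.5; next y=2/5·0+1/4·3.5=0.875
n=1: y=0.875, sp=1, e=sp−y=0.125; I=1.125, D=e−e_prev=-0.875; u=1/4·0.125+5/4·1.125+2·(-0.875)=-0.3125; next y=2/5·0.875+1/4·(-0.3125)=0.271875
n=2: y=0.271875, sp=1, e=sp−y=0.728125; I=1.853125, D=e−e_prev=0.603125; u=1/4·0.728125+5/4·1.853125+2·0.603125≈3.704688; next y=2/5·0.271875+1/4·3.704688≈1.034922
n=3: y≈1.034922, sp=1, e=sp−y≈-0.034922; I≈1.818203, D=e−e_prev≈-0.763047; u=1/4·(-0.034922)+5/4·1.818203+2·(-0.763047)≈0.737930; next y=2/5·1.034922+1/4·0.737930≈0.598451
n=4: y≈0.598451, sp=1, e=sp−y≈0.401549; I≈2.219752, D=e−e_prev≈0.436471; u=1/4·0.401549+5/4·2.219752+2·0.436471≈3.748019; next y=2/5·0.598451+1/4·3.748019≈1.176385
n=5: y≈1.176385, sp=1, e=sp−y≈-0.176385; I≈2.043367, D=e−e_prev≈-0.577934; u=1/4·(-0.176385)+5/4·2.043367+2·(-0.577934)≈1.354244; next y=2/5·1.176385+1/4·1.354244≈0.809115
n=6: y≈0.809115, sp=-3, e=sp−y≈-3.809115; I≈-1.765748, D=e−e_prev≈-3.632730; u=1/4·(-3.809115)+5/4·(-1.765748)+2·(-3.632730)≈-10.424924; next y=2/5·0.809115+1/4·(-10.424924)≈-2.282585
n=7: y≈-2.282585, sp=-3, e=sp−y≈-0.717415; I≈-2.483163, D=e−e_prev≈3.091700; u=1/4·(-0.717415)+5/4·(-2.483163)+2·3.091700≈2.900092; next y=2/5·(-2.282585)+1/4·2.900092≈-0.188011
n=8: y≈-0.188011, sp=-3, e=sp−y≈-2.811989; I≈-5.295152, D=e−e_prev≈-2.094574; u=1/4·(-2.811989)+5/4·(-5.295152)+2·(-2.094574)≈-11.511086; next y=2/5·(-0.188011)+1/4·(-11.511086)≈-2.952976
n=9: y≈-2.952976, sp=-3, e=sp−y≈-0.047024; I≈-5.342177, D=e−e_prev≈2.764965; u=1/4·(-0.047024)+5/4·(-5.342177)+2·2.764965≈-1.159547; next y=2/5·(-2.952976)+1/4·(-1.159547)≈-1.471077
n=10: y≈-1.471077, sp=-3, e=sp−y≈-1.528923; I≈-6.871100, D=e−e_prev≈-1.481899; u=1/4·(-1.528923)+5/4·(-6.871100)+2·(-1.481899)≈-11.934903; next y=2/5·(-1.471077)+1/4·(-11.934903)≈-3.572157
n=11: y≈-3.572157, sp=-3, e=sp−y≈0.572157; I≈-6.298943, D=e−e_prev≈2.101079; u=1/4·0.572157+5/4·(-6.298943)+2·2.101079≈-3.528481; next y=2/5·(-3.572157)+1/4·(-3.528481)≈-2.310983
n=12: y≈-2.310983, sp=-3, e=sp−y≈-0.689017; I≈-6.987960, D=e−e_prev≈-1.261174; u=1/4·(-0.689017)+5/4·(-6.987960)+2·(-1.261174)≈-11.429552; next y=2/5·(-2.310983)+1/4·(-11.429552)≈-3.781781
n=13: y≈-3.781781, sp=-3, e=sp−y≈0.781781; I≈-6.206179, D=e−e_prev≈1.470798; u=1/4·0.781781+5/4·(-6.206179)+2·1.470798≈-4.620682; next y=2/5·(-3.781781)+1/4·(-4.620682)≈-2.667883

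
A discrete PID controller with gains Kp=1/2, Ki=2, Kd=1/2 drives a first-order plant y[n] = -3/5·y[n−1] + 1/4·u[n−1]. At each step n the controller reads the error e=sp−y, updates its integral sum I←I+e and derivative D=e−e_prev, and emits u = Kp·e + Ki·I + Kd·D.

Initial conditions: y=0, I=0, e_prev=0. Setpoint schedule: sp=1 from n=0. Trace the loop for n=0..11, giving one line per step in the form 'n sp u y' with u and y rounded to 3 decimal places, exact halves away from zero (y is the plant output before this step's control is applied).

(exact arithmetic carried between steps; '≈' marks a value shown rounded to 6 d.p. or computed from one; I and e_prev carry over from the previous line; the table rounds u and y to 3 d.p., halves away from zero)
n=0: y=0, sp=1, e=sp−y=1; I=1, D=e−e_prev=1; u=1/2·1+2·1+1/2·1=3; next y=-3/5·0+1/4·3=0.75
n=1: y=0.75, sp=1, e=sp−y=0.25; I=1.25, D=e−e_prev=-0.75; u=1/2·0.25+2·1.25+1/2·(-0.75)=2.25; next y=-3/5·0.75+1/4·2.25=0.1125
n=2: y=0.1125, sp=1, e=sp−y=0.8875; I=2.1375, D=e−e_prev=0.6375; u=1/2·0.8875+2·2.1375+1/2·0.6375=5.0375; next y=-3/5·0.1125+1/4·5.0375=1.191875
n=3: y=1.191875, sp=1, e=sp−y=-0.191875; I=1.945625, D=e−e_prev=-1.079375; u=1/2·(-0.191875)+2·1.945625+1/2·(-1.079375)=3.255625; next y=-3/5·1.191875+1/4·3.255625≈0.098781
n=4: y≈0.098781, sp=1, e=sp−y≈0.901219; I≈2.846844, D=e−e_prev≈1.093094; u=1/2·0.901219+2·2.846844+1/2·1.093094≈6.690844; next y=-3/5·0.098781+1/4·6.690844≈1.613442
n=5: y≈1.613442, sp=1, e=sp−y≈-0.613442; I≈2.233402, D=e−e_prev≈-1.514661; u=1/2·(-0.613442)+2·2.233402+1/2·(-1.514661)≈3.402752; next y=-3/5·1.613442+1/4·3.402752≈-0.117377
n=6: y≈-0.117377, sp=1, e=sp−y≈1.117377; I≈3.350779, D=e−e_prev≈1.730820; u=1/2·1.117377+2·3.350779+1/2·1.730820≈8.125656; next y=-3/5·(-0.117377)+1/4·8.125656≈2.101841
n=7: y≈2.101841, sp=1, e=sp−y≈-1.101841; I≈2.248938, D=e−e_prev≈-2.219218; u=1/2·(-1.101841)+2·2.248938+1/2·(-2.219218)≈2.837348; next y=-3/5·2.101841+1/4·2.837348≈-0.551767
n=8: y≈-0.551767, sp=1, e=sp−y≈1.551767; I≈3.800706, D=e−e_prev≈2.653608; u=1/2·1.551767+2·3.800706+1/2·2.653608≈9.704099; next y=-3/5·(-0.551767)+1/4·9.704099≈2.757085
n=9: y≈2.757085, sp=1, e=sp−y≈-1.757085; I≈2.043621, D=e−e_prev≈-3.308853; u=1/2·(-1.757085)+2·2.043621+1/2·(-3.308853)≈1.554272; next y=-3/5·2.757085+1/4·1.554272≈-1.265683
n=10: y≈-1.265683, sp=1, e=sp−y≈2.265683; I≈4.309304, D=e−e_prev≈4.022769; u=1/2·2.265683+2·4.309304+1/2·4.022769≈11.762833; next y=-3/5·(-1.265683)+1/4·11.762833≈3.700118
n=11: y≈3.700118, sp=1, e=sp−y≈-2.700118; I≈1.609185, D=e−e_prev≈-4.965801; u=1/2·(-2.700118)+2·1.609185+1/2·(-4.965801)≈-0.614589; next y=-3/5·3.700118+1/4·(-0.614589)≈-2.373718

0 1 3.000 0.000
1 1 2.250 0.750
2 1 5.038 0.113
3 1 3.256 1.192
4 1 6.691 0.099
5 1 3.403 1.613
6 1 8.126 -0.117
7 1 2.837 2.102
8 1 9.704 -0.552
9 1 1.554 2.757
10 1 11.763 -1.266
11 1 -0.615 3.700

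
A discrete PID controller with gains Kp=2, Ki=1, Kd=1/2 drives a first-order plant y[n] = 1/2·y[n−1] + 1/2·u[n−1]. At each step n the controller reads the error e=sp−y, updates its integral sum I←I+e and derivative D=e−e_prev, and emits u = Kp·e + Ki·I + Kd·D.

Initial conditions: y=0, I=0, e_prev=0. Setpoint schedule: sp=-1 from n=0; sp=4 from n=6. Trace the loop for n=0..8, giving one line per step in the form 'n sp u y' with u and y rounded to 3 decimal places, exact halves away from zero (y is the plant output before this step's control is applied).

(exact arithmetic carried between steps; '≈' marks a value shown rounded to 6 d.p. or computed from one; I and e_prev carry over from the previous line; the table rounds u and y to 3 d.p., halves away from zero)
n=0: y=0, sp=-1, e=sp−y=-1; I=-1, D=e−e_prev=-1; u=2·(-1)+1·(-1)+1/2·(-1)=-3.5; next y=1/2·0+1/2·(-3.5)=-1.75
n=1: y=-1.75, sp=-1, e=sp−y=0.75; I=-0.25, D=e−e_prev=1.75; u=2·0.75+1·(-0.25)+1/2·1.75=2.125; next y=1/2·(-1.75)+1/2·2.125=0.1875
n=2: y=0.1875, sp=-1, e=sp−y=-1.1875; I=-1.4375, D=e−e_prev=-1.9375; u=2·(-1.1875)+1·(-1.4375)+1/2·(-1.9375)=-4.78125; next y=1/2·0.1875+1/2·(-4.78125)=-2.296875
n=3: y=-2.296875, sp=-1, e=sp−y=1.296875; I=-0.140625, D=e−e_prev=2.484375; u=2·1.296875+1·(-0.140625)+1/2·2.484375≈3.695313; next y=1/2·(-2.296875)+1/2·3.695313≈0.699219
n=4: y≈0.699219, sp=-1, e=sp−y≈-1.699219; I≈-1.839844, D=e−e_prev≈-2.996094; u=2·(-1.699219)+1·(-1.839844)+1/2·(-2.996094)≈-6.736328; next y=1/2·0.699219+1/2·(-6.736328)≈-3.018555
n=5: y≈-3.018555, sp=-1, e=sp−y≈2.018555; I≈0.178711, D=e−e_prev≈3.717773; u=2·2.018555+1·0.178711+1/2·3.717773≈6.074707; next y=1/2·(-3.018555)+1/2·6.074707≈1.528076
n=6: y≈1.528076, sp=4, e=sp−y≈2.471924; I≈2.650635, D=e−e_prev≈0.453369; u=2·2.471924+1·2.650635+1/2·0.453369≈7.821167; next y=1/2·1.528076+1/2·7.821167≈4.674622
n=7: y≈4.674622, sp=4, e=sp−y≈-0.674622; I≈1.976013, D=e−e_prev≈-3.146545; u=2·(-0.674622)+1·1.976013+1/2·(-3.146545)≈-0.946503; next y=1/2·4.674622+1/2·(-0.946503)≈1.864059
n=8: y≈1.864059, sp=4, e=sp−y≈2.135941; I≈4.111954, D=e−e_prev≈2.810562; u=2·2.135941+1·4.111954+1/2·2.810562≈9.789116; next y=1/2·1.864059+1/2·9.789116≈5.826588

0 -1 -3.500 0.000
1 -1 2.125 -1.750
2 -1 -4.781 0.188
3 -1 3.695 -2.297
4 -1 -6.736 0.699
5 -1 6.075 -3.019
6 4 7.821 1.528
7 4 -0.947 4.675
8 4 9.789 1.864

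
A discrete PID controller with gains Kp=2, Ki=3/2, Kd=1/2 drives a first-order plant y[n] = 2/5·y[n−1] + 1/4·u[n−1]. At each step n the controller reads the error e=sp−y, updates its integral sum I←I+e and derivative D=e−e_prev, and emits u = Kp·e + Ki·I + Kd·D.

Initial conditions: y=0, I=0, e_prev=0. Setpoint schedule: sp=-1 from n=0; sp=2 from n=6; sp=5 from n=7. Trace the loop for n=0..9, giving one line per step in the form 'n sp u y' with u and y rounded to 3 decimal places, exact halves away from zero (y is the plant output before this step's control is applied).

(exact arithmetic carried between steps; '≈' marks a value shown rounded to 6 d.p. or computed from one; I and e_prev carry over from the previous line; the table rounds u and y to 3 d.p., halves away from zero)
n=0: y=0, sp=-1, e=sp−y=-1; I=-1, D=e−e_prev=-1; u=2·(-1)+3/2·(-1)+1/2·(-1)=-4; next y=2/5·0+1/4·(-4)=-1
n=1: y=-1, sp=-1, e=sp−y=0; I=-1, D=e−e_prev=1; u=2·0+3/2·(-1)+1/2·1=-1; next y=2/5·(-1)+1/4·(-1)=-0.65
n=2: y=-0.65, sp=-1, e=sp−y=-0.35; I=-1.35, D=e−e_prev=-0.35; u=2·(-0.35)+3/2·(-1.35)+1/2·(-0.35)=-2.9; next y=2/5·(-0.65)+1/4·(-2.9)=-0.985
n=3: y=-0.985, sp=-1, e=sp−y=-0.015; I=-1.365, D=e−e_prev=0.335; u=2·(-0.015)+3/2·(-1.365)+1/2·0.335=-1.91; next y=2/5·(-0.985)+1/4·(-1.91)=-0.8715
n=4: y=-0.8715, sp=-1, e=sp−y=-0.1285; I=-1.4935, D=e−e_prev=-0.1135; u=2·(-0.1285)+3/2·(-1.4935)+1/2·(-0.1135)=-2.554; next y=2/5·(-0.8715)+1/4·(-2.554)=-0.9871
n=5: y=-0.9871, sp=-1, e=sp−y=-0.0129; I=-1.5064, D=e−e_prev=0.1156; u=2·(-0.0129)+3/2·(-1.5064)+1/2·0.1156=-2.2276; next y=2/5·(-0.9871)+1/4·(-2.2276)=-0.95174
n=6: y=-0.95174, sp=2, e=sp−y=2.95174; I=1.44534, D=e−e_prev=2.96464; u=2·2.95174+3/2·1.44534+1/2·2.96464=9.55381; next y=2/5·(-0.95174)+1/4·9.55381≈2.007757
n=7: y≈2.007757, sp=5, e=sp−y≈2.992244; I≈4.437584, D=e−e_prev≈0.040504; u=2·2.992244+3/2·4.437584+1/2·0.040504≈12.661114; next y=2/5·2.007757+1/4·12.661114≈3.968381
n=8: y≈3.968381, sp=5, e=sp−y≈1.031619; I≈5.469202, D=e−e_prev≈-1.960625; u=2·1.031619+3/2·5.469202+1/2·(-1.960625)≈9.286729; next y=2/5·3.968381+1/4·9.286729≈3.909035
n=9: y≈3.909035, sp=5, e=sp−y≈1.090965; I≈6.560168, D=e−e_prev≈0.059346; u=2·1.090965+3/2·6.560168+1/2·0.059346≈12.051855; next y=2/5·3.909035+1/4·12.051855≈4.576578

0 -1 -4.000 0.000
1 -1 -1.000 -1.000
2 -1 -2.900 -0.650
3 -1 -1.910 -0.985
4 -1 -2.554 -0.872
5 -1 -2.228 -0.987
6 2 9.554 -0.952
7 5 12.661 2.008
8 5 9.287 3.968
9 5 12.052 3.909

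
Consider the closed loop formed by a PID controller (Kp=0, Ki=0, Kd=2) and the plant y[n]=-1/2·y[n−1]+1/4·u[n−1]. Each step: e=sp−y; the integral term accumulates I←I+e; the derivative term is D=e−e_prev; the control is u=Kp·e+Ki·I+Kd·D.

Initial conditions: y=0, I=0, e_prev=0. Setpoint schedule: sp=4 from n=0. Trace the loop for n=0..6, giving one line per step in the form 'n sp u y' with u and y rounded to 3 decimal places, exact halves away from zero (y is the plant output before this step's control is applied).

(exact arithmetic carried between steps; '≈' marks a value shown rounded to 6 d.p. or computed from one; I and e_prev carry over from the previous line; the table rounds u and y to 3 d.p., halves away from zero)
n=0: y=0, sp=4, e=sp−y=4; I=4, D=e−e_prev=4; u=0·4+0·4+2·4=8; next y=-1/2·0+1/4·8=2
n=1: y=2, sp=4, e=sp−y=2; I=6, D=e−e_prev=-2; u=0·2+0·6+2·(-2)=-4; next y=-1/2·2+1/4·(-4)=-2
n=2: y=-2, sp=4, e=sp−y=6; I=12, D=e−e_prev=4; u=0·6+0·12+2·4=8; next y=-1/2·(-2)+1/4·8=3
n=3: y=3, sp=4, e=sp−y=1; I=13, D=e−e_prev=-5; u=0·1+0·13+2·(-5)=-10; next y=-1/2·3+1/4·(-10)=-4
n=4: y=-4, sp=4, e=sp−y=8; I=21, D=e−e_prev=7; u=0·8+0·21+2·7=14; next y=-1/2·(-4)+1/4·14=5.5
n=5: y=5.5, sp=4, e=sp−y=-1.5; I=19.5, D=e−e_prev=-9.5; u=0·(-1.5)+0·19.5+2·(-9.5)=-19; next y=-1/2·5.5+1/4·(-19)=-7.5
n=6: y=-7.5, sp=4, e=sp−y=11.5; I=31, D=e−e_prev=13; u=0·11.5+0·31+2·13=26; next y=-1/2·(-7.5)+1/4·26=10.25

0 4 8.000 0.000
1 4 -4.000 2.000
2 4 8.000 -2.000
3 4 -10.000 3.000
4 4 14.000 -4.000
5 4 -19.000 5.500
6 4 26.000 -7.500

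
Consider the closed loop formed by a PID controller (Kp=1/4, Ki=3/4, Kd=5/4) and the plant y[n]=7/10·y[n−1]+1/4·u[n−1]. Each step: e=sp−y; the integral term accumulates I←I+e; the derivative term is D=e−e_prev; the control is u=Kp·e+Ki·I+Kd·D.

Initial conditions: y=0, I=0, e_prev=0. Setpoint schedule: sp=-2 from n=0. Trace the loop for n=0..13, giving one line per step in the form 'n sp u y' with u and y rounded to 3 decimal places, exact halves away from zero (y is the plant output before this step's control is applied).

(exact arithmetic carried between steps; '≈' marks a value shown rounded to 6 d.p. or computed from one; I and e_prev carry over from the previous line; the table rounds u and y to 3 d.p., halves away from zero)
n=0: y=0, sp=-2, e=sp−y=-2; I=-2, D=e−e_prev=-2; u=1/4·(-2)+3/4·(-2)+5/4·(-2)=-4.5; next y=7/10·0+1/4·(-4.5)=-1.125
n=1: y=-1.125, sp=-2, e=sp−y=-0.875; I=-2.875, D=e−e_prev=1.125; u=1/4·(-0.875)+3/4·(-2.875)+5/4·1.125=-0.96875; next y=7/10·(-1.125)+1/4·(-0.96875)≈-1.029688
n=2: y≈-1.029688, sp=-2, e=sp−y≈-0.970313; I≈-3.845313, D=e−e_prev≈-0.095313; u=1/4·(-0.970313)+3/4·(-3.845313)+5/4·(-0.095313)≈-3.245703; next y=7/10·(-1.029688)+1/4·(-3.245703)≈-1.532207
n=3: y≈-1.532207, sp=-2, e=sp−y≈-0.467793; I≈-4.313105, D=e−e_prev≈0.502520; u=1/4·(-0.467793)+3/4·(-4.313105)+5/4·0.502520≈-2.723628; next y=7/10·(-1.532207)+1/4·(-2.723628)≈-1.753452
n=4: y≈-1.753452, sp=-2, e=sp−y≈-0.246548; I≈-4.559654, D=e−e_prev≈0.221245; u=1/4·(-0.246548)+3/4·(-4.559654)+5/4·0.221245≈-3.204821; next y=7/10·(-1.753452)+1/4·(-3.204821)≈-2.028622
n=5: y≈-2.028622, sp=-2, e=sp−y≈0.028622; I≈-4.531032, D=e−e_prev≈0.275170; u=1/4·0.028622+3/4·(-4.531032)+5/4·0.275170≈-3.047156; next y=7/10·(-2.028622)+1/4·(-3.047156)≈-2.181824
n=6: y≈-2.181824, sp=-2, e=sp−y≈0.181824; I≈-4.349208, D=e−e_prev≈0.153203; u=1/4·0.181824+3/4·(-4.349208)+5/4·0.153203≈-3.024946; next y=7/10·(-2.181824)+1/4·(-3.024946)≈-2.283514
n=7: y≈-2.283514, sp=-2, e=sp−y≈0.283514; I≈-4.065694, D=e−e_prev≈0.101689; u=1/4·0.283514+3/4·(-4.065694)+5/4·0.101689≈-2.851281; next y=7/10·(-2.283514)+1/4·(-2.851281)≈-2.311280
n=8: y≈-2.311280, sp=-2, e=sp−y≈0.311280; I≈-3.754415, D=e−e_prev≈0.027766; u=1/4·0.311280+3/4·(-3.754415)+5/4·0.027766≈-2.703283; next y=7/10·(-2.311280)+1/4·(-2.703283)≈-2.293717
n=9: y≈-2.293717, sp=-2, e=sp−y≈0.293717; I≈-3.460698, D=e−e_prev≈-0.017563; u=1/4·0.293717+3/4·(-3.460698)+5/4·(-0.017563)≈-2.544048; next y=7/10·(-2.293717)+1/4·(-2.544048)≈-2.241614
n=10: y≈-2.241614, sp=-2, e=sp−y≈0.241614; I≈-3.219084, D=e−e_prev≈-0.052103; u=1/4·0.241614+3/4·(-3.219084)+5/4·(-0.052103)≈-2.419038; next y=7/10·(-2.241614)+1/4·(-2.419038)≈-2.173889
n=11: y≈-2.173889, sp=-2, e=sp−y≈0.173889; I≈-3.045195, D=e−e_prev≈-0.067724; u=1/4·0.173889+3/4·(-3.045195)+5/4·(-0.067724)≈-2.325080; next y=7/10·(-2.173889)+1/4·(-2.325080)≈-2.102992
n=12: y≈-2.102992, sp=-2, e=sp−y≈0.102992; I≈-2.942203, D=e−e_prev≈-0.070897; u=1/4·0.102992+3/4·(-2.942203)+5/4·(-0.070897)≈-2.269525; next y=7/10·(-2.102992)+1/4·(-2.269525)≈-2.039476
n=13: y≈-2.039476, sp=-2, e=sp−y≈0.039476; I≈-2.902727, D=e−e_prev≈-0.063516; u=1/4·0.039476+3/4·(-2.902727)+5/4·(-0.063516)≈-2.246572; next y=7/10·(-2.039476)+1/4·(-2.246572)≈-1.989276

0 -2 -4.500 0.000
1 -2 -0.969 -1.125
2 -2 -3.246 -1.030
3 -2 -2.724 -1.532
4 -2 -3.205 -1.753
5 -2 -3.047 -2.029
6 -2 -3.025 -2.182
7 -2 -2.851 -2.284
8 -2 -2.703 -2.311
9 -2 -2.544 -2.294
10 -2 -2.419 -2.242
11 -2 -2.325 -2.174
12 -2 -2.270 -2.103
13 -2 -2.247 -2.039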